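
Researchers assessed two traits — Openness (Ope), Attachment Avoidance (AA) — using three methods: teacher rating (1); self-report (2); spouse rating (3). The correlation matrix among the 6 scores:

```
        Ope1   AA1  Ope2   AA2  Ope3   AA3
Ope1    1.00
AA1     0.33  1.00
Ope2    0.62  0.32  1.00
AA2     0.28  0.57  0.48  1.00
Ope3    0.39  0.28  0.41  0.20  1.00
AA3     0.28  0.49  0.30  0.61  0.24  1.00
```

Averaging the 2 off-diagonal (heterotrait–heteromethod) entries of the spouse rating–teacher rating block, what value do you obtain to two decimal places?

0.28

HTHM values (method 3 × method 1): 0.28, 0.28; mean = 0.56/2 = 0.28.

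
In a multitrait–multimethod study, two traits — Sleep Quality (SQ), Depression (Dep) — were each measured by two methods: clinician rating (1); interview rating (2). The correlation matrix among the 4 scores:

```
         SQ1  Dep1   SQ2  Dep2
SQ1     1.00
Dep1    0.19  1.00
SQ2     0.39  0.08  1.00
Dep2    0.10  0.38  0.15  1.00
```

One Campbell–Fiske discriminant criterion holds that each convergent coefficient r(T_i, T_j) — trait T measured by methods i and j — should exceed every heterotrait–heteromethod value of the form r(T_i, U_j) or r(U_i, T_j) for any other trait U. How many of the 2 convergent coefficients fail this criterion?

0

Convergent coefficients and their comparison sets:
SQ (methods 1·2): 0.39 vs {0.10, 0.08} → pass.
Dep (methods 1·2): 0.38 vs {0.08, 0.10} → pass.
0 of 2 fail.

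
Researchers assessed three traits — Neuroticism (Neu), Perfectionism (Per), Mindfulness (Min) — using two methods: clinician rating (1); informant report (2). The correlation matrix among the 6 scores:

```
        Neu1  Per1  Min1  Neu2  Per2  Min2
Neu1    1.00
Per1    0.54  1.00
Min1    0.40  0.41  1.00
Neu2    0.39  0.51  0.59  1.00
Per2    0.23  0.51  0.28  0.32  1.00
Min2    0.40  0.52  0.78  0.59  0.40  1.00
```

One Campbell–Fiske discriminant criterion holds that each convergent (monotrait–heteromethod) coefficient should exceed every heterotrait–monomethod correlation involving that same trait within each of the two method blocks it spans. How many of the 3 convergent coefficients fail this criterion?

Checking each validity diagonal entry against its comparison values:
Neu (methods 1·2): 0.39 vs {0.54, 0.32, 0.40, 0.59} → fail.
Per (methods 1·2): 0.51 vs {0.54, 0.32, 0.41, 0.40} → fail.
Min (methods 1·2): 0.78 vs {0.40, 0.59, 0.41, 0.40} → pass.
2 of 3 fail.

2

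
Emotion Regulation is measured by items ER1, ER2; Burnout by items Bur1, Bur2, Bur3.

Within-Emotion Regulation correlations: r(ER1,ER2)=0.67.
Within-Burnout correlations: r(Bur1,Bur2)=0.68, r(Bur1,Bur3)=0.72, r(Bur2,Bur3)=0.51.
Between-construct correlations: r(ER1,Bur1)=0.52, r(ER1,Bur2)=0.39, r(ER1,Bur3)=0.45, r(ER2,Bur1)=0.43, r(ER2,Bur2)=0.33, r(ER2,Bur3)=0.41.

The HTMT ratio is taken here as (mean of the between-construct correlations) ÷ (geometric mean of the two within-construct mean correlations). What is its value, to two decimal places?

Mean between = 2.53/6 = 0.4217.
Mean within-ER = 0.67/1 = 0.6700; mean within-Bur = 1.91/3 = 0.6367.
Geometric mean = √(0.6700 × 0.6367) = 0.6531.
HTMT = 0.4217 / 0.6531 = 0.65.

0.65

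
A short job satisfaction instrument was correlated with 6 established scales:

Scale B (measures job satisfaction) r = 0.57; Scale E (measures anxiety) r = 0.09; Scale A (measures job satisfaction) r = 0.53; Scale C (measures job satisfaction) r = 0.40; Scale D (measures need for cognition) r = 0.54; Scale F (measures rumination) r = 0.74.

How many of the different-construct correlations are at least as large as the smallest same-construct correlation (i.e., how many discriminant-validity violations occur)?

Convergent (same construct = job satisfaction): Scale B, Scale A, Scale C.
Smallest convergent = 0.40. Discriminant values: 0.09, 0.54, 0.74; count ≥ 0.40 → 2.

2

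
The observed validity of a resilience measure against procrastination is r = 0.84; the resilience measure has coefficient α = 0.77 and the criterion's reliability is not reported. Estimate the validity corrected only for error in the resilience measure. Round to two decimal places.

0.96

Single correction: r_c = r_obs / √r_xx = 0.84 / √0.77 = 0.84 / 0.8775 ≈ 0.96.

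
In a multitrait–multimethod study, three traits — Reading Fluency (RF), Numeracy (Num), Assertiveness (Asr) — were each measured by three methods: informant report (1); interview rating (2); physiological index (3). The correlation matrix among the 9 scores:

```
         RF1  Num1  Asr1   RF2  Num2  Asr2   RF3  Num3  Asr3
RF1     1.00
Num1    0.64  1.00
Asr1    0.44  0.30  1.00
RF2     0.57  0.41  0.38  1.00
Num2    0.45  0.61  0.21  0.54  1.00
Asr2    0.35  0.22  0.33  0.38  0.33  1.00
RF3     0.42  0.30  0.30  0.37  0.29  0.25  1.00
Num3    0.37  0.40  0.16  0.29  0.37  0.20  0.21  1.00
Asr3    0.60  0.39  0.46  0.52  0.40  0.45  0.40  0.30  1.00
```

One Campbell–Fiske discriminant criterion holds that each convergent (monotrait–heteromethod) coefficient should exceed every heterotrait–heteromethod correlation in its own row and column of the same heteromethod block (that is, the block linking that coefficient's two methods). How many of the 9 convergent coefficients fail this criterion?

6

Convergent coefficients and their comparison sets:
RF (methods 1·2): 0.57 vs {0.45, 0.41, 0.35, 0.38} → pass.
RF (methods 1·3): 0.42 vs {0.37, 0.30, 0.60, 0.30} → fail.
RF (methods 2·3): 0.37 vs {0.29, 0.29, 0.52, 0.25} → fail.
Num (methods 1·2): 0.61 vs {0.41, 0.45, 0.22, 0.21} → pass.
Num (methods 1·3): 0.40 vs {0.30, 0.37, 0.39, 0.16} → pass.
Num (methods 2·3): 0.37 vs {0.29, 0.29, 0.40, 0.20} → fail.
Asr (methods 1·2): 0.33 vs {0.38, 0.35, 0.21, 0.22} → fail.
Asr (methods 1·3): 0.46 vs {0.30, 0.60, 0.16, 0.39} → fail.
Asr (methods 2·3): 0.45 vs {0.25, 0.52, 0.20, 0.40} → fail.
6 of 9 fail.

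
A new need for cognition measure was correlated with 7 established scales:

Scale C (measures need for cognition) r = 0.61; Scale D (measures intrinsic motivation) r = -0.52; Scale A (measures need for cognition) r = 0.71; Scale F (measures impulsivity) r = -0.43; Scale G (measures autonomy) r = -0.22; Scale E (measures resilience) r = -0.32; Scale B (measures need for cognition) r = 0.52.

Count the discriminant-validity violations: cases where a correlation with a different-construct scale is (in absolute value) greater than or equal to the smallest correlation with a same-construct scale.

1

Convergent (same construct = need for cognition): Scale C, Scale A, Scale B.
Smallest convergent = 0.52. Discriminant |r|: 0.52, 0.43, 0.22, 0.32; count ≥ 0.52 → 1.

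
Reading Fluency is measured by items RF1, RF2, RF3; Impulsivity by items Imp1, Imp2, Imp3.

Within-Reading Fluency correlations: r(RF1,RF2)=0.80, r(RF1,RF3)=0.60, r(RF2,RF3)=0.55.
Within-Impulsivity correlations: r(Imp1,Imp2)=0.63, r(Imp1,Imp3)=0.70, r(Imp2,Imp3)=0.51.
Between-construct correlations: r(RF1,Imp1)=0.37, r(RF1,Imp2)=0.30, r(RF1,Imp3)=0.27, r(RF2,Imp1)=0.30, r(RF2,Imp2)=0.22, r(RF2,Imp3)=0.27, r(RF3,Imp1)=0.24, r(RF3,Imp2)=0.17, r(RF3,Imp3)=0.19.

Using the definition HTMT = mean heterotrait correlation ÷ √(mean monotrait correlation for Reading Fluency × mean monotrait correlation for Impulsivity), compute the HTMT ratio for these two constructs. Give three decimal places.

Mean heterotrait r = 2.33/9 = 0.2589.
Mean within-RF = 1.95/3 = 0.6500; mean within-Imp = 1.84/3 = 0.6133.
Geometric mean = √(0.6500 × 0.6133) = 0.6314.
HTMT = 0.2589 / 0.6314 = 0.410.

0.410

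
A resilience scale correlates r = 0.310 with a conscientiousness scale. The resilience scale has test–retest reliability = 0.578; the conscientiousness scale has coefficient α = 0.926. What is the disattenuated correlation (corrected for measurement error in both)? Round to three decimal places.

r_true = r_obs / √(r_xx · r_yy) = 0.310 / √(0.578 × 0.926) = 0.310 / √0.535228 = 0.310 / 0.7316 ≈ 0.424.

0.424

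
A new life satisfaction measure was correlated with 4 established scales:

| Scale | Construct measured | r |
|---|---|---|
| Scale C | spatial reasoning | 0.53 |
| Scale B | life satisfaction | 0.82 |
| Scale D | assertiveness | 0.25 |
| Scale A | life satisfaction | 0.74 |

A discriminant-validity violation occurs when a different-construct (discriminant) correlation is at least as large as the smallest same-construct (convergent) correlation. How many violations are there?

Convergent (same construct = life satisfaction): Scale B, Scale A.
Smallest convergent = 0.74. Discriminant values: 0.53, 0.25; count ≥ 0.74 → 0.

0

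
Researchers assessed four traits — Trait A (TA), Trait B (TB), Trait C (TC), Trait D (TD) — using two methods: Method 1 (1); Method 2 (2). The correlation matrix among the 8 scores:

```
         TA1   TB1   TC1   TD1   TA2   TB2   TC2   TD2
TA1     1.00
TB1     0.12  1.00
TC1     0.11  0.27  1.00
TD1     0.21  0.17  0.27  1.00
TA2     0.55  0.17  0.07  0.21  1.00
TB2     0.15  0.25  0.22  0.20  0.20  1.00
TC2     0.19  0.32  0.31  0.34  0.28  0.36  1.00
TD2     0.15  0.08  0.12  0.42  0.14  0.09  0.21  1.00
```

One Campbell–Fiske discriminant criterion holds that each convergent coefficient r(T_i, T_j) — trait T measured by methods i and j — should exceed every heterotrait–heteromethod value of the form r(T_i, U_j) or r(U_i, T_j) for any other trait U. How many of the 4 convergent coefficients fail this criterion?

2

Convergent coefficients and their comparison sets:
TA (methods 1·2): 0.55 vs {0.15, 0.17, 0.19, 0.07, 0.15, 0.21} → pass.
TB (methods 1·2): 0.25 vs {0.17, 0.15, 0.32, 0.22, 0.08, 0.20} → fail.
TC (methods 1·2): 0.31 vs {0.07, 0.19, 0.22, 0.32, 0.12, 0.34} → fail.
TD (methods 1·2): 0.42 vs {0.21, 0.15, 0.20, 0.08, 0.34, 0.12} → pass.
2 of 4 fail.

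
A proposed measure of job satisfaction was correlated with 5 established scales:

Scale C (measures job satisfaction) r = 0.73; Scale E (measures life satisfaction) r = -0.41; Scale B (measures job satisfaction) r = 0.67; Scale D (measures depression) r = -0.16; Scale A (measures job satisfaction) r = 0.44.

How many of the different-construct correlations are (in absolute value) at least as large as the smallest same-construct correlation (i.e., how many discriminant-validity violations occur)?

0

Convergent (same construct = job satisfaction): Scale C, Scale B, Scale A.
Smallest convergent = 0.44. Discriminant |r|: 0.41, 0.16; count ≥ 0.44 → 0.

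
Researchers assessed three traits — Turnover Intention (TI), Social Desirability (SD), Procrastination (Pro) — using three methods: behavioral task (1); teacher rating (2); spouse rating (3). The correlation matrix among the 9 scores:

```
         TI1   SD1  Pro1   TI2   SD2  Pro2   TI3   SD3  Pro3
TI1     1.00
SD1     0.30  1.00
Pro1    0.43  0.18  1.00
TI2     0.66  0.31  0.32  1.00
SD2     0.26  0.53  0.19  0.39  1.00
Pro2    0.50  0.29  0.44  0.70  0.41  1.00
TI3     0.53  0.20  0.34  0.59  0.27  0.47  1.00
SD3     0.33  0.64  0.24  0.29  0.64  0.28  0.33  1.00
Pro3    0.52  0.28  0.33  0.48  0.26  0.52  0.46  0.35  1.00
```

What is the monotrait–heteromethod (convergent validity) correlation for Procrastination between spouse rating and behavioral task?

0.33

Same trait (Pro), different methods: r(Pro3, Pro1) = 0.33.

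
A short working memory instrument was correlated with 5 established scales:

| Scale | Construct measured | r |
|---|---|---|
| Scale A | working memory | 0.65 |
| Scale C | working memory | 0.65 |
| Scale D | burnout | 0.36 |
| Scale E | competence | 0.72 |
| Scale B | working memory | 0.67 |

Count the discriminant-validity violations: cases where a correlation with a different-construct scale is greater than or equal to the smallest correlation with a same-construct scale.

Convergent (same construct = working memory): Scale A, Scale C, Scale B.
Smallest convergent = 0.65. Discriminant values: 0.36, 0.72; count ≥ 0.65 → 1.

1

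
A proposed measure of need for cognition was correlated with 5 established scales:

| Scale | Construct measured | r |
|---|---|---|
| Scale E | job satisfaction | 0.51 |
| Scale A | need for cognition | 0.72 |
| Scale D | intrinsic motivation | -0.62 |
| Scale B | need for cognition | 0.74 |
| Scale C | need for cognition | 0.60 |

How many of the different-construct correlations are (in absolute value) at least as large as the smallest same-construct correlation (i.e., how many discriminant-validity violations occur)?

1

Convergent (same construct = need for cognition): Scale A, Scale B, Scale C.
Smallest convergent = 0.60. Discriminant |r|: 0.51, 0.62; count ≥ 0.60 → 1.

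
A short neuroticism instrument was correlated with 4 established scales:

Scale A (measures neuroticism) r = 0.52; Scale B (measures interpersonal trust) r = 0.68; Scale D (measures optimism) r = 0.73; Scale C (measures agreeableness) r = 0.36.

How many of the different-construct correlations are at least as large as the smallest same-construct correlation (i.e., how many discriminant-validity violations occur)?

Convergent (same construct = neuroticism): Scale A.
Smallest convergent = 0.52. Discriminant values: 0.68, 0.73, 0.36; count ≥ 0.52 → 2.

2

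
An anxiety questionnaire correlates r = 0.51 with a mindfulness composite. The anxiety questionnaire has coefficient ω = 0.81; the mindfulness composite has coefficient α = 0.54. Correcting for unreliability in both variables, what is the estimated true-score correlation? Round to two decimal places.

0.77

r_true = r_obs / √(r_xx · r_yy) = 0.51 / √(0.81 × 0.54) = 0.51 / √0.4374 = 0.51 / 0.6614 ≈ 0.77.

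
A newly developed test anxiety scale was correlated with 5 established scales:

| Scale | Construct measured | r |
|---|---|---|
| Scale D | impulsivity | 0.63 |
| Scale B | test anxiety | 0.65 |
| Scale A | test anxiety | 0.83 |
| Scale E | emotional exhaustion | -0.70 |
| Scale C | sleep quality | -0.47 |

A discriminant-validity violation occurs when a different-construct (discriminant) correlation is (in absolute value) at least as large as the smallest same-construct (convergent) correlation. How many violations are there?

Convergent (same construct = test anxiety): Scale B, Scale A.
Smallest convergent = 0.65. Discriminant |r|: 0.63, 0.70, 0.47; count ≥ 0.65 → 1.

1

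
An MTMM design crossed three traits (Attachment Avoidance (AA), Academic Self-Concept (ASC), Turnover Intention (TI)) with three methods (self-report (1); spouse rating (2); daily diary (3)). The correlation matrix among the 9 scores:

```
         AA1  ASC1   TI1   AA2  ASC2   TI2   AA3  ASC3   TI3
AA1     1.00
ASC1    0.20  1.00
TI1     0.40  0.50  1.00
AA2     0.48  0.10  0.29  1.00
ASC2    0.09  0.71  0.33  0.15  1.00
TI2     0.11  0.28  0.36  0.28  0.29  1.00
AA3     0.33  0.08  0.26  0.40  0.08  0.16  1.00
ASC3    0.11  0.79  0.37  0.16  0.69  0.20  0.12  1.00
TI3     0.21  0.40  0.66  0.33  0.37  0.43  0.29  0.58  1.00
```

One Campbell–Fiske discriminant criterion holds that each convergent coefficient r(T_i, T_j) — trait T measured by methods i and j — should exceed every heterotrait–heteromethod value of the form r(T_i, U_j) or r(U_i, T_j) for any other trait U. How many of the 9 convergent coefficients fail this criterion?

0

Convergent coefficients and their comparison sets:
AA (methods 1·2): 0.48 vs {0.09, 0.10, 0.11, 0.29} → pass.
AA (methods 1·3): 0.33 vs {0.11, 0.08, 0.21, 0.26} → pass.
AA (methods 2·3): 0.40 vs {0.16, 0.08, 0.33, 0.16} → pass.
ASC (methods 1·2): 0.71 vs {0.10, 0.09, 0.28, 0.33} → pass.
ASC (methods 1·3): 0.79 vs {0.08, 0.11, 0.40, 0.37} → pass.
ASC (methods 2·3): 0.69 vs {0.08, 0.16, 0.37, 0.20} → pass.
TI (methods 1·2): 0.36 vs {0.29, 0.11, 0.33, 0.28} → pass.
TI (methods 1·3): 0.66 vs {0.26, 0.21, 0.37, 0.40} → pass.
TI (methods 2·3): 0.43 vs {0.16, 0.33, 0.20, 0.37} → pass.
0 of 9 fail.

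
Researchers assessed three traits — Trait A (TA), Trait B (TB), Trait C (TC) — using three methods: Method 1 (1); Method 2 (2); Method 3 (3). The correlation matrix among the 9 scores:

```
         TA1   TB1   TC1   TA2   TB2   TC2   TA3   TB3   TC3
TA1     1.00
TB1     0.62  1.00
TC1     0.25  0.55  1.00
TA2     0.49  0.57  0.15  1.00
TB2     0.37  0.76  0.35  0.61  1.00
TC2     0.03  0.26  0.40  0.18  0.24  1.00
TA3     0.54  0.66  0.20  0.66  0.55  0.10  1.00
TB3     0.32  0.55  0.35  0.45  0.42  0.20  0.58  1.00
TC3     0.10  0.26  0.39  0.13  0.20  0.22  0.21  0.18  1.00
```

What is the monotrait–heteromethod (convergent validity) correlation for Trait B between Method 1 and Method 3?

0.55

Same trait (TB), different methods: r(TB1, TB3) = 0.55.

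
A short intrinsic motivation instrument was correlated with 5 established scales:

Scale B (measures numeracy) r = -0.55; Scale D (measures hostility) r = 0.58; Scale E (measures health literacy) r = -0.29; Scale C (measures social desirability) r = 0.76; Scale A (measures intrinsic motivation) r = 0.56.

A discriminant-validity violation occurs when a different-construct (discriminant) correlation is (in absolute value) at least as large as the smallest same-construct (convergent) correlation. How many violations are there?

2

Convergent (same construct = intrinsic motivation): Scale A.
Smallest convergent = 0.56. Discriminant |r|: 0.55, 0.58, 0.29, 0.76; count ≥ 0.56 → 2.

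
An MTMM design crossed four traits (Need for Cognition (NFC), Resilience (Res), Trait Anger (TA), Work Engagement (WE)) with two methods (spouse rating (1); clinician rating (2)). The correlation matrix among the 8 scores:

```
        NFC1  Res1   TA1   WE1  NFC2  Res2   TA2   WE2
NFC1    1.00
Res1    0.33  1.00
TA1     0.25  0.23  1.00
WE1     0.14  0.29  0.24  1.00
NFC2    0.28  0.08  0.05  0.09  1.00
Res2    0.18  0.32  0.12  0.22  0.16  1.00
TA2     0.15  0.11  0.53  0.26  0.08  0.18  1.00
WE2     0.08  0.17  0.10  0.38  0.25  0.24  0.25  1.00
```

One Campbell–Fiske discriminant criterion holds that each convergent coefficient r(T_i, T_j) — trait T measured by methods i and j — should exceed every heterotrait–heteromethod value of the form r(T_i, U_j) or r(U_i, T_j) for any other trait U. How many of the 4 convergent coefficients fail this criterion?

Each convergent coefficient versus the relevant comparison correlations:
NFC (methods 1·2): 0.28 vs {0.18, 0.08, 0.15, 0.05, 0.08, 0.09} → pass.
Res (methods 1·2): 0.32 vs {0.08, 0.18, 0.11, 0.12, 0.17, 0.22} → pass.
TA (methods 1·2): 0.53 vs {0.05, 0.15, 0.12, 0.11, 0.10, 0.26} → pass.
WE (methods 1·2): 0.38 vs {0.09, 0.08, 0.22, 0.17, 0.26, 0.10} → pass.
0 of 4 fail.

0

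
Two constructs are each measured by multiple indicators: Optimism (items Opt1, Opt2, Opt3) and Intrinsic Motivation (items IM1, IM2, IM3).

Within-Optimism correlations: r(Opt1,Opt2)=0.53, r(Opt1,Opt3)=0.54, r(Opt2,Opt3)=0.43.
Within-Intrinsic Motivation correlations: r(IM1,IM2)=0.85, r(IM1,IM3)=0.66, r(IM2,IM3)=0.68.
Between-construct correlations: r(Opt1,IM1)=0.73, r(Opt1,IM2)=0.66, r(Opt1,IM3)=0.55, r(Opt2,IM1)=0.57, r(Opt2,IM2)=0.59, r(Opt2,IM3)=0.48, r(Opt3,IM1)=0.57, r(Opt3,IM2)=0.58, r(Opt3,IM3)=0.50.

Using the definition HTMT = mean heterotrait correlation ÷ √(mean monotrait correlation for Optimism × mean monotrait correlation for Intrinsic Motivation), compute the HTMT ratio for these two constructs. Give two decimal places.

Mean between = 5.23/9 = 0.5811.
Mean within-Opt = 1.50/3 = 0.5000; mean within-IM = 2.19/3 = 0.7300.
Geometric mean = √(0.5000 × 0.7300) = 0.6042.
HTMT = 0.5811 / 0.6042 = 0.96.

0.96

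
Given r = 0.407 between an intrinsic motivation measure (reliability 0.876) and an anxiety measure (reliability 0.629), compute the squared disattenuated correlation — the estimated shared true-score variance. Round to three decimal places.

Disattenuated r = 0.407 / √(0.876 × 0.629) = 0.407 / 0.7423 = 0.5483.
Shared true-score variance = 0.5483² = 0.3006 ≈ 0.301.

0.301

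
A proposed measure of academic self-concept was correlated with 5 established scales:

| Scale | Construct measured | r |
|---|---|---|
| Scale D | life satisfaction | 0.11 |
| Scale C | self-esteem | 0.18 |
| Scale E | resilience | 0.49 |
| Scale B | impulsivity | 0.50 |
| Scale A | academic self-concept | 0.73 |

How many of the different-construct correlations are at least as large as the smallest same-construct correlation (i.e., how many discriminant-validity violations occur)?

Convergent (same construct = academic self-concept): Scale A.
Smallest convergent = 0.73. Discriminant values: 0.11, 0.18, 0.49, 0.50; count ≥ 0.73 → 0.

0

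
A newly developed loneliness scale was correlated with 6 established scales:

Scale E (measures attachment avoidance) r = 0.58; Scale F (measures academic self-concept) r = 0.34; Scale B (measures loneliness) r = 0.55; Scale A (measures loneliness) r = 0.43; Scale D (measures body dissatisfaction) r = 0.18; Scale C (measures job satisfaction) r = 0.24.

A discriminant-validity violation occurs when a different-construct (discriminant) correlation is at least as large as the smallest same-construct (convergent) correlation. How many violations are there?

Convergent (same construct = loneliness): Scale B, Scale A.
Smallest convergent = 0.43. Discriminant values: 0.58, 0.34, 0.18, 0.24; count ≥ 0.43 → 1.

1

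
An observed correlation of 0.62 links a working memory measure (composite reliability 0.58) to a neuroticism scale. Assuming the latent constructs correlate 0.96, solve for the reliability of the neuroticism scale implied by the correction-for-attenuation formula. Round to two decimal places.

r_true = r_obs / √(r_xx · r_yy) ⇒ 0.96 = 0.62 / √(0.58 · r_yy).
√(0.58 · r_yy) = 0.62 / 0.96 = 0.6458; 0.58 · r_yy = 0.4171; r_yy = 0.4171 / 0.58 ≈ 0.72.

0.72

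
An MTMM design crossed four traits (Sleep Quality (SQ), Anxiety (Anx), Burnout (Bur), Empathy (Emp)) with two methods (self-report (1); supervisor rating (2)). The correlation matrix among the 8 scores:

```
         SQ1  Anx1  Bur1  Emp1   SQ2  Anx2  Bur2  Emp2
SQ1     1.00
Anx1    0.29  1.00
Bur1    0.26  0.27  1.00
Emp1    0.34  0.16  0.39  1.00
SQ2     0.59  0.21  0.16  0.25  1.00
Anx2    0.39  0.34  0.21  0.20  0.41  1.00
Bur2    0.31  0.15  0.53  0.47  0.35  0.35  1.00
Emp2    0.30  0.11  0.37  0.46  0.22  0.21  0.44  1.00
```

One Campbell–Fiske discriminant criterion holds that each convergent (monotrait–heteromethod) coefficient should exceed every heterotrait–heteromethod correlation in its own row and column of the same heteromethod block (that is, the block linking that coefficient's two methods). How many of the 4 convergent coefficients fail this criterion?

Convergent coefficients and their comparison sets:
SQ (methods 1·2): 0.59 vs {0.39, 0.21, 0.31, 0.16, 0.30, 0.25} → pass.
Anx (methods 1·2): 0.34 vs {0.21, 0.39, 0.15, 0.21, 0.11, 0.20} → fail.
Bur (methods 1·2): 0.53 vs {0.16, 0.31, 0.21, 0.15, 0.37, 0.47} → pass.
Emp (methods 1·2): 0.46 vs {0.25, 0.30, 0.20, 0.11, 0.47, 0.37} → fail.
2 of 4 fail.

2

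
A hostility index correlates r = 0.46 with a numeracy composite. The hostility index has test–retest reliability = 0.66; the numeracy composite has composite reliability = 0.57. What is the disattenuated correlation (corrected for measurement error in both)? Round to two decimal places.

0.75

r_true = r_obs / √(r_xx · r_yy) = 0.46 / √(0.66 × 0.57) = 0.46 / √0.3762 = 0.46 / 0.6134 ≈ 0.75.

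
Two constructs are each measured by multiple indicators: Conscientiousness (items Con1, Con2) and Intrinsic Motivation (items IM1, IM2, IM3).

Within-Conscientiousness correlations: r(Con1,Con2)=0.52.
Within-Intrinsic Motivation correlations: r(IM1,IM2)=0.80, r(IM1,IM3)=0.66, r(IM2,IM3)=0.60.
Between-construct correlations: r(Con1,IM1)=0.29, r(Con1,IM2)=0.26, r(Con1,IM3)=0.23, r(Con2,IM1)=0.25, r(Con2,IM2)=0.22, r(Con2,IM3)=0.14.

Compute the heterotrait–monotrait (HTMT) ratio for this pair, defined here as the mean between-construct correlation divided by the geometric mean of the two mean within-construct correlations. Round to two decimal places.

0.39

Mean heterotrait r = 1.39/6 = 0.2317.
Mean within-Con = 0.52/1 = 0.5200; mean within-IM = 2.06/3 = 0.6867.
Geometric mean = √(0.5200 × 0.6867) = 0.5976.
HTMT = 0.2317 / 0.5976 = 0.39.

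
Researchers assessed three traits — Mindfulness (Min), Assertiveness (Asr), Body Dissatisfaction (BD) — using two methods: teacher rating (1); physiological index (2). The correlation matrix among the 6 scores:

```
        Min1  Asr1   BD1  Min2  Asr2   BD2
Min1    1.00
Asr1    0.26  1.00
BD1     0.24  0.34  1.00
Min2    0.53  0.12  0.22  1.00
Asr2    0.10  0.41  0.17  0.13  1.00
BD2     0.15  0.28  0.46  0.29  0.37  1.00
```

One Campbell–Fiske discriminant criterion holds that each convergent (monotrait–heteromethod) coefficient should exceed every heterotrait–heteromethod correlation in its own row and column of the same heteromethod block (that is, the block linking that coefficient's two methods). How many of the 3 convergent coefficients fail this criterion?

0

Checking each validity diagonal entry against its comparison values:
Min (methods 1·2): 0.53 vs {0.10, 0.12, 0.15, 0.22} → pass.
Asr (methods 1·2): 0.41 vs {0.12, 0.10, 0.28, 0.17} → pass.
BD (methods 1·2): 0.46 vs {0.22, 0.15, 0.17, 0.28} → pass.
0 of 3 fail.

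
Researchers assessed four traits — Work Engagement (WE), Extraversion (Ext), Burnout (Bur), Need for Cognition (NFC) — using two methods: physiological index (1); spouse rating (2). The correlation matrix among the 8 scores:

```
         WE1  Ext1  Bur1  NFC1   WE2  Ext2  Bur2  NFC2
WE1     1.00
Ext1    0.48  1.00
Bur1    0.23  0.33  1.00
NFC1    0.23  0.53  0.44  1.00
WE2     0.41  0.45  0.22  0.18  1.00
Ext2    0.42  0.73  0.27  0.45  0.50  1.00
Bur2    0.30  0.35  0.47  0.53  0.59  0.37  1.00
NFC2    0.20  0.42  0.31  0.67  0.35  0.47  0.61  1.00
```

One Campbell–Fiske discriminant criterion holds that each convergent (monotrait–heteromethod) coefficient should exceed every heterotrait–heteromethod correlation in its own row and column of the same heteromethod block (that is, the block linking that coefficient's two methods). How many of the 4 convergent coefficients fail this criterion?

Each convergent coefficient versus the relevant comparison correlations:
WE (methods 1·2): 0.41 vs {0.42, 0.45, 0.30, 0.22, 0.20, 0.18} → fail.
Ext (methods 1·2): 0.73 vs {0.45, 0.42, 0.35, 0.27, 0.42, 0.45} → pass.
Bur (methods 1·2): 0.47 vs {0.22, 0.30, 0.27, 0.35, 0.31, 0.53} → fail.
NFC (methods 1·2): 0.67 vs {0.18, 0.20, 0.45, 0.42, 0.53, 0.31} → pass.
2 of 4 fail.

2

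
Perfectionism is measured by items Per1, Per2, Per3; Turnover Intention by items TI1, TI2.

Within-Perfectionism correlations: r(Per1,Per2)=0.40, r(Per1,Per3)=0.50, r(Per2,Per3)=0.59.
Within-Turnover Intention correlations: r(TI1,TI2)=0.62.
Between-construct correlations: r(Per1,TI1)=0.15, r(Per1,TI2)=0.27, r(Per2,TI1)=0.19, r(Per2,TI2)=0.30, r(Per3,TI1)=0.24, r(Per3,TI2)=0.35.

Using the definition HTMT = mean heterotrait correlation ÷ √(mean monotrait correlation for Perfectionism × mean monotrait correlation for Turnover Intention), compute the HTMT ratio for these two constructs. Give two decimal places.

0.45

Mean between = 1.50/6 = 0.2500.
Mean within-Per = 1.49/3 = 0.4967; mean within-TI = 0.62/1 = 0.6200.
Geometric mean = √(0.4967 × 0.6200) = 0.5549.
HTMT = 0.2500 / 0.5549 = 0.45.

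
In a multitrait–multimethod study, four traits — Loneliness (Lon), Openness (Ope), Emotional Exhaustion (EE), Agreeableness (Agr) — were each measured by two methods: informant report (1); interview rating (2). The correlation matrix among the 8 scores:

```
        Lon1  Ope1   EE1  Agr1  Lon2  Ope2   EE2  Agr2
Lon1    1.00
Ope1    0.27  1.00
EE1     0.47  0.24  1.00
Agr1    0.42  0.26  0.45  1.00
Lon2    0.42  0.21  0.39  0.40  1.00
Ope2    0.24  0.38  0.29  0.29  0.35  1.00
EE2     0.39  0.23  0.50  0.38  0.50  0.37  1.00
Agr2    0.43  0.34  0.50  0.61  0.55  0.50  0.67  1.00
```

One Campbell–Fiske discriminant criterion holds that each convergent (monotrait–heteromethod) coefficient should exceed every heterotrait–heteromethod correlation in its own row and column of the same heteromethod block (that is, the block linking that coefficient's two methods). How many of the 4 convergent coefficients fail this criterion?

2

Checking each validity diagonal entry against its comparison values:
Lon (methods 1·2): 0.42 vs {0.24, 0.21, 0.39, 0.39, 0.43, 0.40} → fail.
Ope (methods 1·2): 0.38 vs {0.21, 0.24, 0.23, 0.29, 0.34, 0.29} → pass.
EE (methods 1·2): 0.50 vs {0.39, 0.39, 0.29, 0.23, 0.50, 0.38} → fail.
Agr (methods 1·2): 0.61 vs {0.40, 0.43, 0.29, 0.34, 0.38, 0.50} → pass.
2 of 4 fail.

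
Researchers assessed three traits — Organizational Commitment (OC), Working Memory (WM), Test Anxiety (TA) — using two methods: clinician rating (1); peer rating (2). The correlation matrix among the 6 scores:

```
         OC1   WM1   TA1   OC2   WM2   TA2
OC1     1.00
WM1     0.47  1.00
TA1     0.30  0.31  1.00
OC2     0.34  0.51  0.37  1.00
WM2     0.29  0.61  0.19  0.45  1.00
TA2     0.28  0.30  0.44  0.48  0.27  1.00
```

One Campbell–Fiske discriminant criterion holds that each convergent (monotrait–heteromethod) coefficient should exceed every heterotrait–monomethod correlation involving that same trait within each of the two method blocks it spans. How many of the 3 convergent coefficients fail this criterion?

Checking each validity diagonal entry against its comparison values:
OC (methods 1·2): 0.34 vs {0.47, 0.45, 0.30, 0.48} → fail.
WM (methods 1·2): 0.61 vs {0.47, 0.45, 0.31, 0.27} → pass.
TA (methods 1·2): 0.44 vs {0.30, 0.48, 0.31, 0.27} → fail.
2 of 3 fail.

2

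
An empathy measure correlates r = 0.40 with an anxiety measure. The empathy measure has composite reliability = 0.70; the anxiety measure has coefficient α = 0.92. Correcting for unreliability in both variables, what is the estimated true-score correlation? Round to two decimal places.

r_true = r_obs / √(r_xx · r_yy) = 0.40 / √(0.70 × 0.92) = 0.40 / √0.6440 = 0.40 / 0.8025 ≈ 0.50.

0.50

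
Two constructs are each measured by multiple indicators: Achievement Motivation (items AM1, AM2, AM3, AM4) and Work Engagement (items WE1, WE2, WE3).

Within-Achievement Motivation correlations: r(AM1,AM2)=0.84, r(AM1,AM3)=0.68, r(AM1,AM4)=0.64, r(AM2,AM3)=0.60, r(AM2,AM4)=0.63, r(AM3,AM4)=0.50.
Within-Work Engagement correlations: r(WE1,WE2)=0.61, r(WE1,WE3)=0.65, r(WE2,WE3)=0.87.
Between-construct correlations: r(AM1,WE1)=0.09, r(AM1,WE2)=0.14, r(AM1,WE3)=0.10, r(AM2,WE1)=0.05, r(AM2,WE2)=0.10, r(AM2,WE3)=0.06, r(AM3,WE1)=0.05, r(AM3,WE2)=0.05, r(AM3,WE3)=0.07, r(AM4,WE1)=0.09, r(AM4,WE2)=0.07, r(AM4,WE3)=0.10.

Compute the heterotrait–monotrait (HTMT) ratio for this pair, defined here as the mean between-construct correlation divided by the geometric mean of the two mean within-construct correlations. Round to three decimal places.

0.119

Between-construct mean = 0.97/12 = 0.0808.
Mean within-AM = 3.89/6 = 0.6483; mean within-WE = 2.13/3 = 0.7100.
Geometric mean = √(0.6483 × 0.7100) = 0.6784.
HTMT = 0.0808 / 0.6784 = 0.119.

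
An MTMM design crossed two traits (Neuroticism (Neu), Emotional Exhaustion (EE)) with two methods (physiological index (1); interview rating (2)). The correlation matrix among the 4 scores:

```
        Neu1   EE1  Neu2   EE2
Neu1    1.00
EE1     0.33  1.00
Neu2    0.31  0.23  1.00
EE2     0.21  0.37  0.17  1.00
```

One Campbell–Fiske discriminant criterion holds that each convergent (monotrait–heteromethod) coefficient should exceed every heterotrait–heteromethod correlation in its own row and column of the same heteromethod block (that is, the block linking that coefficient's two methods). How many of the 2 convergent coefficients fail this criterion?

0

Convergent coefficients and their comparison sets:
Neu (methods 1·2): 0.31 vs {0.21, 0.23} → pass.
EE (methods 1·2): 0.37 vs {0.23, 0.21} → pass.
0 of 2 fail.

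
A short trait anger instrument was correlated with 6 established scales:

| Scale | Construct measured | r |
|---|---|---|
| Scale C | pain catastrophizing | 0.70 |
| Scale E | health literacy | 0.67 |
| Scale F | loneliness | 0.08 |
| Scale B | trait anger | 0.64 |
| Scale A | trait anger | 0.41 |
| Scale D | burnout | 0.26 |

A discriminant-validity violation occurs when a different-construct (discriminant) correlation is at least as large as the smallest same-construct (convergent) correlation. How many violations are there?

2

Convergent (same construct = trait anger): Scale B, Scale A.
Smallest convergent = 0.41. Discriminant values: 0.70, 0.67, 0.08, 0.26; count ≥ 0.41 → 2.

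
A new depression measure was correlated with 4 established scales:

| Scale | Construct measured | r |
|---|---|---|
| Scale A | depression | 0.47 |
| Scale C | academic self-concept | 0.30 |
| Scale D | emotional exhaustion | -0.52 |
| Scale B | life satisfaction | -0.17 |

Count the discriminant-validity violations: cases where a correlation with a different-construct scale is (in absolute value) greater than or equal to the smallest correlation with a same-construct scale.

Convergent (same construct = depression): Scale A.
Smallest convergent = 0.47. Discriminant |r|: 0.30, 0.52, 0.17; count ≥ 0.47 → 1.

1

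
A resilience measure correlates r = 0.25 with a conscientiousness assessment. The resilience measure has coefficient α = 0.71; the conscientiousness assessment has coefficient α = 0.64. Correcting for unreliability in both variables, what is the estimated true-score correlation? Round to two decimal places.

r_true = r_obs / √(r_xx · r_yy) = 0.25 / √(0.71 × 0.64) = 0.25 / √0.4544 = 0.25 / 0.6741 ≈ 0.37.

0.37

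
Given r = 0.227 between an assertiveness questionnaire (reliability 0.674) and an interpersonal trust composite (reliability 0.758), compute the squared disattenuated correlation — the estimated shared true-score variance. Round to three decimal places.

0.101

Disattenuated r = 0.227 / √(0.674 × 0.758) = 0.227 / 0.7148 = 0.3176.
Shared true-score variance = 0.3176² = 0.1009 ≈ 0.101.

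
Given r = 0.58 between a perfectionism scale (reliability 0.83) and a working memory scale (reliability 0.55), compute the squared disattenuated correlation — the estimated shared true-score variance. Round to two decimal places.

Disattenuated r = 0.58 / √(0.83 × 0.55) = 0.58 / 0.6756 = 0.8585.
Shared true-score variance = 0.8585² = 0.7370 ≈ 0.74.

0.74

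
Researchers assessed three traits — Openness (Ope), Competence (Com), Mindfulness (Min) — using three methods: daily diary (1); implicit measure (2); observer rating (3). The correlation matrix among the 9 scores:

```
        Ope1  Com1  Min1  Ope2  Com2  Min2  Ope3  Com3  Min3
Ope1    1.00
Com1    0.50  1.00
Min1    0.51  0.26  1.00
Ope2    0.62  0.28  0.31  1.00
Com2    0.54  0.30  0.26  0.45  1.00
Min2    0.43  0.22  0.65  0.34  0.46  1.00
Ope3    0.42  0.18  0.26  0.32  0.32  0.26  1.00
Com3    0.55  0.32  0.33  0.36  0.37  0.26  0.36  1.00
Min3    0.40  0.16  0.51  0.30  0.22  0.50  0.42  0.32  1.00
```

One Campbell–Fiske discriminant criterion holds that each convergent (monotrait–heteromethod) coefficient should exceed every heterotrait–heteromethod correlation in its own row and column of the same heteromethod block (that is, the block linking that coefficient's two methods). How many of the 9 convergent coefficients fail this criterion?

4

Checking each validity diagonal entry against its comparison values:
Ope (methods 1·2): 0.62 vs {0.54, 0.28, 0.43, 0.31} → pass.
Ope (methods 1·3): 0.42 vs {0.55, 0.18, 0.40, 0.26} → fail.
Ope (methods 2·3): 0.32 vs {0.36, 0.32, 0.30, 0.26} → fail.
Com (methods 1·2): 0.30 vs {0.28, 0.54, 0.22, 0.26} → fail.
Com (methods 1·3): 0.32 vs {0.18, 0.55, 0.16, 0.33} → fail.
Com (methods 2·3): 0.37 vs {0.32, 0.36, 0.22, 0.26} → pass.
Min (methods 1·2): 0.65 vs {0.31, 0.43, 0.26, 0.22} → pass.
Min (methods 1·3): 0.51 vs {0.26, 0.40, 0.33, 0.16} → pass.
Min (methods 2·3): 0.50 vs {0.26, 0.30, 0.26, 0.22} → pass.
4 of 9 fail.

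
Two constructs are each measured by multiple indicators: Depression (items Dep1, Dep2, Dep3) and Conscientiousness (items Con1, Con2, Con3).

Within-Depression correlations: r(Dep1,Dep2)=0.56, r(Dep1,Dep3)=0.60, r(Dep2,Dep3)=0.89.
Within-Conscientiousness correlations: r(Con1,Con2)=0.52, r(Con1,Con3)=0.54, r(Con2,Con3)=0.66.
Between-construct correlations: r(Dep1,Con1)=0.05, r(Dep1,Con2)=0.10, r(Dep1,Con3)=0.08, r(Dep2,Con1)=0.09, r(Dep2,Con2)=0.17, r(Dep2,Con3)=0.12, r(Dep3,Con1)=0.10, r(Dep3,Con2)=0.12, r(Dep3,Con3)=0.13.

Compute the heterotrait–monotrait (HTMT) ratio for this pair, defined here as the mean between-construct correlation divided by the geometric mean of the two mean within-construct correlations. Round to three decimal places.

Mean heterotrait r = 0.96/9 = 0.1067.
Mean within-Dep = 2.05/3 = 0.6833; mean within-Con = 1.72/3 = 0.5733.
Geometric mean = √(0.6833 × 0.5733) = 0.6259.
HTMT = 0.1067 / 0.6259 = 0.170.

0.170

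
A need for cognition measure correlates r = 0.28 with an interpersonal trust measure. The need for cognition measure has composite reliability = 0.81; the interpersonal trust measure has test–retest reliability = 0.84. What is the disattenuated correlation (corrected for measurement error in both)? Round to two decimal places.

0.34

r_true = r_obs / √(r_xx · r_yy) = 0.28 / √(0.81 × 0.84) = 0.28 / √0.6804 = 0.28 / 0.8249 ≈ 0.34.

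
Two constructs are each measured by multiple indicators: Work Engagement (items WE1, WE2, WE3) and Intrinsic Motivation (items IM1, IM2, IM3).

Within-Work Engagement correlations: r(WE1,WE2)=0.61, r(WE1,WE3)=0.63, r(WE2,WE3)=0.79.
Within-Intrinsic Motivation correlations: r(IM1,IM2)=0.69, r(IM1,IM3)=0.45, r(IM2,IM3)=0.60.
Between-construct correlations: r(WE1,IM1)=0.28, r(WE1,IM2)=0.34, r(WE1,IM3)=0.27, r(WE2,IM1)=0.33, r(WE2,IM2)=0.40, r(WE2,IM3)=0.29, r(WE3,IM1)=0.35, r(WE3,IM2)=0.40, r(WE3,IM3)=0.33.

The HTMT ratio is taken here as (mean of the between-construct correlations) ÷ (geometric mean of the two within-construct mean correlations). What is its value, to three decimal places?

0.530

Mean heterotrait r = 2.99/9 = 0.3322.
Mean within-WE = 2.03/3 = 0.6767; mean within-IM = 1.74/3 = 0.5800.
Geometric mean = √(0.6767 × 0.5800) = 0.6265.
HTMT = 0.3322 / 0.6265 = 0.530.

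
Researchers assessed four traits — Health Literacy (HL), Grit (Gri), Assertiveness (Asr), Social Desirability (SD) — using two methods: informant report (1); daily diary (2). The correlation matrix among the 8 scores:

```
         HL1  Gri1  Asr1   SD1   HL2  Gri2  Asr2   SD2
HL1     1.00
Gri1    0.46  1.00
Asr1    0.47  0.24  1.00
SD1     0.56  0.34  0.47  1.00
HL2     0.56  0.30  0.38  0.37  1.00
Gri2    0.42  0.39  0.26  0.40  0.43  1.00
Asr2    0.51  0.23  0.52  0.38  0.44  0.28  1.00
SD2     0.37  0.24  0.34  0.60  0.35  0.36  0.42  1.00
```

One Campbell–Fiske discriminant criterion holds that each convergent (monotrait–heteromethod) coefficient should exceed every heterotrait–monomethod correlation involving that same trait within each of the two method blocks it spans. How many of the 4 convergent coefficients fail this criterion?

2

Checking each validity diagonal entry against its comparison values:
HL (methods 1·2): 0.56 vs {0.46, 0.43, 0.47, 0.44, 0.56, 0.35} → fail.
Gri (methods 1·2): 0.39 vs {0.46, 0.43, 0.24, 0.28, 0.34, 0.36} → fail.
Asr (methods 1·2): 0.52 vs {0.47, 0.44, 0.24, 0.28, 0.47, 0.42} → pass.
SD (methods 1·2): 0.60 vs {0.56, 0.35, 0.34, 0.36, 0.47, 0.42} → pass.
2 of 4 fail.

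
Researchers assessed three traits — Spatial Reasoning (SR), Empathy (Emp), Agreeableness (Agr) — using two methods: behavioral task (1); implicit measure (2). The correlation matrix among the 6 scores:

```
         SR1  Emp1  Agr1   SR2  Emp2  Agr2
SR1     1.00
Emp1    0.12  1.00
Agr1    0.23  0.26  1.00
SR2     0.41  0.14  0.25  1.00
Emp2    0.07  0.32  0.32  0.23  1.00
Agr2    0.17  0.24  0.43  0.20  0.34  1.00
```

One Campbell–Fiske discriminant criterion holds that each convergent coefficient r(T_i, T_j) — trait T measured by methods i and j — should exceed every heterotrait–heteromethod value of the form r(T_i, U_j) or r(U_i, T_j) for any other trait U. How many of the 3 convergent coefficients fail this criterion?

Convergent coefficients and their comparison sets:
SR (methods 1·2): 0.41 vs {0.07, 0.14, 0.17, 0.25} → pass.
Emp (methods 1·2): 0.32 vs {0.14, 0.07, 0.24, 0.32} → fail.
Agr (methods 1·2): 0.43 vs {0.25, 0.17, 0.32, 0.24} → pass.
1 of 3 fail.

1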